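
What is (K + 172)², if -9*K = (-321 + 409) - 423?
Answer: 3545689/81 ≈ 43774.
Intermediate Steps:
K = 335/9 (K = -((-321 + 409) - 423)/9 = -(88 - 423)/9 = -⅑*(-335) = 335/9 ≈ 37.222)
(K + 172)² = (335/9 + 172)² = (1883/9)² = 3545689/81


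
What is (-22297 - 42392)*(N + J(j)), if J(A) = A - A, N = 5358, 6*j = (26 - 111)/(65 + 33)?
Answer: -346603662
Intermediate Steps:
j = -85/588 (j = ((26 - 111)/(65 + 33))/6 = (-85/98)/6 = (-85*1/98)/6 = (⅙)*(-85/98) = -85/588 ≈ -0.14456)
J(A) = 0
(-22297 - 42392)*(N + J(j)) = (-22297 - 42392)*(5358 + 0) = -64689*5358 = -346603662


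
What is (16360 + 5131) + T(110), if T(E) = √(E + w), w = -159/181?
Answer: 21491 + √3574931/181 ≈ 21501.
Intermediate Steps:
w = -159/181 (w = -159*1/181 = -159/181 ≈ -0.87845)
T(E) = √(-159/181 + E) (T(E) = √(E - 159/181) = √(-159/181 + E))
(16360 + 5131) + T(110) = (16360 + 5131) + √(-28779 + 32761*110)/181 = 21491 + √(-28779 + 3603710)/181 = 21491 + √3574931/181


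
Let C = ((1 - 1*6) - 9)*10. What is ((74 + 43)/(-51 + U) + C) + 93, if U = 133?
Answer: -3737/82 ≈ -45.573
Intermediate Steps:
C = -140 (C = ((1 - 6) - 9)*10 = (-5 - 9)*10 = -14*10 = -140)
((74 + 43)/(-51 + U) + C) + 93 = ((74 + 43)/(-51 + 133) - 140) + 93 = (117/82 - 140) + 93 = -11363/82 + 93 = -3737/82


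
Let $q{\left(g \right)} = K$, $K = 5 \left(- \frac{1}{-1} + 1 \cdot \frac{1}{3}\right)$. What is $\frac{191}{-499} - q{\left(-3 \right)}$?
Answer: $- \frac{10553}{1497} \approx -7.0494$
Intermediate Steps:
$K = \frac{20}{3}$ ($K = 5 \left(\left(-1\right) \left(-1\right) + 1 \cdot \frac{1}{3}\right) = 5 \left(1 + \frac{1}{3}\right) = 5 \cdot \frac{4}{3} = \frac{20}{3} \approx 6.6667$)
$q{\left(g \right)} = \frac{20}{3}$
$\frac{191}{-499} - q{\left(-3 \right)} = \frac{191}{-499} - \frac{20}{3} = 191 \left(- \frac{1}{499}\right) - \frac{20}{3} = - \frac{191}{499} - \frac{20}{3} = - \frac{10553}{1497}$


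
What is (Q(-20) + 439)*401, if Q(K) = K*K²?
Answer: -3031961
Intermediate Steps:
Q(K) = K³
(Q(-20) + 439)*401 = ((-20)³ + 439)*401 = (-8000 + 439)*401 = -7561*401 = -3031961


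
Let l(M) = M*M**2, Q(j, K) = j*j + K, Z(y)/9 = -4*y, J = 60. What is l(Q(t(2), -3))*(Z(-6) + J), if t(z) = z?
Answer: 276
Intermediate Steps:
Z(y) = -36*y (Z(y) = 9*(-4*y) = -36*y)
Q(j, K) = K + j**2 (Q(j, K) = j**2 + K = K + j**2)
l(M) = M**3
l(Q(t(2), -3))*(Z(-6) + J) = (-3 + 2**2)**3*(-36*(-6) + 60) = (-3 + 4)**3*(216 + 60) = 1**3*276 = 1*276 = 276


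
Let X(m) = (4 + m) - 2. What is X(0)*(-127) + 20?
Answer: -234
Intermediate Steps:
X(m) = 2 + m
X(0)*(-127) + 20 = (2 + 0)*(-127) + 20 = 2*(-127) + 20 = -254 + 20 = -234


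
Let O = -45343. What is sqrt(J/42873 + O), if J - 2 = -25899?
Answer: 4*I*sqrt(5209113273333)/42873 ≈ 212.94*I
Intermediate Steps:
J = -25897 (J = 2 - 25899 = -25897)
sqrt(J/42873 + O) = sqrt(-25897/42873 - 45343) = sqrt(-1944016336/42873) = 4*I*sqrt(5209113273333)/42873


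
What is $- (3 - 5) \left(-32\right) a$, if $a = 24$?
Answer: $-1536$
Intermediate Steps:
$- (3 - 5) \left(-32\right) a = - (3 - 5) \left(-32\right) 24 = \left(-1\right) \left(-2\right) \left(-32\right) 24 = 2 \left(-32\right) 24 = \left(-64\right) 24 = -1536$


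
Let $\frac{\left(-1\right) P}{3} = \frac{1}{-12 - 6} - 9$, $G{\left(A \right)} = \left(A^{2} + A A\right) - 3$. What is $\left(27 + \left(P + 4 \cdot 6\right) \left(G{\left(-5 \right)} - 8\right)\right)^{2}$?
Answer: $\frac{16362025}{4} \approx 4.0905 \cdot 10^{6}$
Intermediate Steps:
$G{\left(A \right)} = -3 + 2 A^{2}$ ($G{\left(A \right)} = \left(A^{2} + A^{2}\right) - 3 = 2 A^{2} - 3 = -3 + 2 A^{2}$)
$P = \frac{163}{6}$ ($P = - 3 \left(\frac{1}{-12 - 6} - 9\right) = - 3 \left(\frac{1}{-18} - 9\right) = - 3 \left(- \frac{1}{18} - 9\right) = \left(-3\right) \left(- \frac{163}{18}\right) = \frac{163}{6} \approx 27.167$)
$\left(27 + \left(P + 4 \cdot 6\right) \left(G{\left(-5 \right)} - 8\right)\right)^{2} = \left(27 + \left(\frac{163}{6} + 4 \cdot 6\right) \left(\left(-3 + 2 \left(-5\right)^{2}\right) - 8\right)\right)^{2} = \left(27 + \left(\frac{163}{6} + 24\right) \left(\left(-3 + 2 \cdot 25\right) - 8\right)\right)^{2} = \left(27 + \frac{307 \left(\left(-3 + 50\right) - 8\right)}{6}\right)^{2} = \left(27 + \frac{307 \left(47 - 8\right)}{6}\right)^{2} = \left(27 + \frac{307}{6} \cdot 39\right)^{2} = \left(27 + \frac{3991}{2}\right)^{2} = \left(\frac{4045}{2}\right)^{2} = \frac{16362025}{4}$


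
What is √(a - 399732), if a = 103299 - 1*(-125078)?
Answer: I*√171355 ≈ 413.95*I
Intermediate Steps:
a = 228377 (a = 103299 + 125078 = 228377)
√(a - 399732) = √(228377 - 399732) = √(-171355) = I*√171355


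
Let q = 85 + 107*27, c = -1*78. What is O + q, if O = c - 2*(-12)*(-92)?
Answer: 688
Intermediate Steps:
c = -78
q = 2974 (q = 85 + 2889 = 2974)
O = -2286 (O = -78 - 2*(-12)*(-92) = -78 + 24*(-92) = -78 - 2208 = -2286)
O + q = -2286 + 2974 = 688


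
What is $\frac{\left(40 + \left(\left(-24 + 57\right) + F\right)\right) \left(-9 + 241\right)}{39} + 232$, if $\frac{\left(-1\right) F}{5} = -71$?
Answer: $\frac{108344}{39} \approx 2778.1$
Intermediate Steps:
$F = 355$ ($F = \left(-5\right) \left(-71\right) = 355$)
$\frac{\left(40 + \left(\left(-24 + 57\right) + F\right)\right) \left(-9 + 241\right)}{39} + 232 = \frac{\left(40 + \left(\left(-24 + 57\right) + 355\right)\right) \left(-9 + 241\right)}{39} + 232 = \frac{\left(40 + \left(33 + 355\right)\right) 232}{39} + 232 = \frac{\left(40 + 388\right) 232}{39} + 232 = \frac{428 \cdot 232}{39} + 232 = \frac{1}{39} \cdot 99296 + 232 = \frac{99296}{39} + 232 = \frac{108344}{39}$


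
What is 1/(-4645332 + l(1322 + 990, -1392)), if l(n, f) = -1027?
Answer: -1/4646359 ≈ -2.1522e-7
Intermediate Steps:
1/(-4645332 + l(1322 + 990, -1392)) = 1/(-4645332 - 1027) = 1/(-4646359) = -1/4646359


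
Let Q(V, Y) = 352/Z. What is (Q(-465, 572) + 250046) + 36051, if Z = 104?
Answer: 3719305/13 ≈ 2.8610e+5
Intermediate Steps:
Q(V, Y) = 44/13 (Q(V, Y) = 352/104 = 352*(1/104) = 44/13)
(Q(-465, 572) + 250046) + 36051 = (44/13 + 250046) + 36051 = 3250642/13 + 36051 = 3719305/13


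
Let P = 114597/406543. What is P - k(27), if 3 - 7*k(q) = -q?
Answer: -11394111/2845801 ≈ -4.0038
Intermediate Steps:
k(q) = 3/7 + q/7 (k(q) = 3/7 - (-1)*q/7 = 3/7 + q/7)
P = 114597/406543 (P = 114597*(1/406543) = 114597/406543 ≈ 0.28188)
P - k(27) = 114597/406543 - (3/7 + (1/7)*27) = 114597/406543 - (3/7 + 27/7) = 114597/406543 - 1*30/7 = 114597/406543 - 30/7 = -11394111/2845801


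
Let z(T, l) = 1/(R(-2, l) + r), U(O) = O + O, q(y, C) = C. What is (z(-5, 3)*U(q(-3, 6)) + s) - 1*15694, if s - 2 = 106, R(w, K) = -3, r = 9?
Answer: -15584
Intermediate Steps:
U(O) = 2*O
z(T, l) = ⅙ (z(T, l) = 1/(-3 + 9) = 1/6 = ⅙)
s = 108 (s = 2 + 106 = 108)
(z(-5, 3)*U(q(-3, 6)) + s) - 1*15694 = ((2*6)/6 + 108) - 1*15694 = ((⅙)*12 + 108) - 15694 = (2 + 108) - 15694 = 110 - 15694 = -15584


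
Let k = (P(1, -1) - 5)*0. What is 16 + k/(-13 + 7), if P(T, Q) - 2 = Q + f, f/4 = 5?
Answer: 16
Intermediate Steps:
f = 20 (f = 4*5 = 20)
P(T, Q) = 22 + Q (P(T, Q) = 2 + (Q + 20) = 2 + (20 + Q) = 22 + Q)
k = 0 (k = ((22 - 1) - 5)*0 = (21 - 5)*0 = 16*0 = 0)
16 + k/(-13 + 7) = 16 + 0/(-13 + 7) = 16 + 0/(-6) = 16 - 1/6*0 = 16 + 0 = 16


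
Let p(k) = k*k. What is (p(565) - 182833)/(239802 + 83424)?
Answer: 22732/53871 ≈ 0.42197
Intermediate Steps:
p(k) = k²
(p(565) - 182833)/(239802 + 83424) = (565² - 182833)/(239802 + 83424) = (319225 - 182833)/323226 = 136392*(1/323226) = 22732/53871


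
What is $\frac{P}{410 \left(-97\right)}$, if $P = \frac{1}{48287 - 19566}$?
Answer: $- \frac{1}{1142234170} \approx -8.7548 \cdot 10^{-10}$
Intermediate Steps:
$P = \frac{1}{28721} \approx 3.4818 \cdot 10^{-5}$
$\frac{P}{410 \left(-97\right)} = \frac{1}{28721 \cdot 410 \left(-97\right)} = \frac{1}{28721 \left(-39770\right)} = \frac{1}{28721} \left(- \frac{1}{39770}\right) = - \frac{1}{1142234170}$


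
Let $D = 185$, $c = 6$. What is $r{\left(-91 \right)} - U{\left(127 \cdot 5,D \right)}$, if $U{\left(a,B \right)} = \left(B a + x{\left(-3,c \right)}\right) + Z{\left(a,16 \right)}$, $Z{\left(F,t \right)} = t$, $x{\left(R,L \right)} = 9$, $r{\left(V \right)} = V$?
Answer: $-117591$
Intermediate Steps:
$U{\left(a,B \right)} = 25 + B a$ ($U{\left(a,B \right)} = \left(B a + 9\right) + 16 = \left(9 + B a\right) + 16 = 25 + B a$)
$r{\left(-91 \right)} - U{\left(127 \cdot 5,D \right)} = -91 - \left(25 + 185 \cdot 127 \cdot 5\right) = -91 - \left(25 + 185 \cdot 635\right) = -91 - \left(25 + 117475\right) = -91 - 117500 = -117591$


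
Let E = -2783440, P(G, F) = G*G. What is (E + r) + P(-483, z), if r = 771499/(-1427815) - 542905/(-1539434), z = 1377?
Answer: -5605301054184852201/2198026956710 ≈ -2.5502e+6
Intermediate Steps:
P(G, F) = G²
r = -412503888991/2198026956710 (r = 771499*(-1/1427815) - 542905*(-1/1539434) = -771499/1427815 + 542905/1539434 = -412503888991/2198026956710 ≈ -0.18767)
(E + r) + P(-483, z) = (-2783440 - 412503888991/2198026956710) + (-483)² = -6118076564888771391/2198026956710 + 233289 = -5605301054184852201/2198026956710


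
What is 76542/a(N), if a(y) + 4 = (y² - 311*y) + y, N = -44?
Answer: 38271/7786 ≈ 4.9154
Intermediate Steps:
a(y) = -4 + y² - 310*y (a(y) = -4 + ((y² - 311*y) + y) = -4 + (y² - 310*y) = -4 + y² - 310*y)
76542/a(N) = 76542/(-4 + (-44)² - 310*(-44)) = 76542/(-4 + 1936 + 13640) = 76542/15572 = 76542*(1/15572) = 38271/7786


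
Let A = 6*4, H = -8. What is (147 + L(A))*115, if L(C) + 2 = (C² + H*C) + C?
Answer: 63595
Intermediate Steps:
A = 24
L(C) = -2 + C² - 7*C (L(C) = -2 + ((C² - 8*C) + C) = -2 + (C² - 7*C) = -2 + C² - 7*C)
(147 + L(A))*115 = (147 + (-2 + 24² - 7*24))*115 = (147 + (-2 + 576 - 168))*115 = (147 + 406)*115 = 553*115 = 63595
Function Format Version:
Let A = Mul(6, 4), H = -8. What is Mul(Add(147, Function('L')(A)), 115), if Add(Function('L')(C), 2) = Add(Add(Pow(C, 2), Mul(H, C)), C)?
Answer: 63595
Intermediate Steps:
A = 24
Function('L')(C) = Add(-2, Pow(C, 2), Mul(-7, C)) (Function('L')(C) = Add(-2, Add(Add(Pow(C, 2), Mul(-8, C)), C)) = Add(-2, Add(Pow(C, 2), Mul(-7, C))) = Add(-2, Pow(C, 2), Mul(-7, C)))
Mul(Add(147, Function('L')(A)), 115) = Mul(Add(147, Add(-2, Pow(24, 2), Mul(-7, 24))), 115) = Mul(Add(147, Add(-2, 576, -168)), 115) = Mul(Add(147, 406), 115) = Mul(553, 115) = 63595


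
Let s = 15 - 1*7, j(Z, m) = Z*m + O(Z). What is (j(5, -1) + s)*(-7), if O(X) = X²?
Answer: -196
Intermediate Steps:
j(Z, m) = Z² + Z*m (j(Z, m) = Z*m + Z² = Z² + Z*m)
s = 8 (s = 15 - 7 = 8)
(j(5, -1) + s)*(-7) = (5*(5 - 1) + 8)*(-7) = (5*4 + 8)*(-7) = (20 + 8)*(-7) = 28*(-7) = -196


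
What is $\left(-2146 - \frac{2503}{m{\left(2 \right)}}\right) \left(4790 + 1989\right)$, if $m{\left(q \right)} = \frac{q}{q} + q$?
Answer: $- \frac{60611039}{3} \approx -2.0204 \cdot 10^{7}$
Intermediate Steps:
$m{\left(q \right)} = 1 + q$
$\left(-2146 - \frac{2503}{m{\left(2 \right)}}\right) \left(4790 + 1989\right) = \left(-2146 - \frac{2503}{1 + 2}\right) \left(4790 + 1989\right) = \left(-2146 - \frac{2503}{3}\right) 6779 = \left(- \frac{8941}{3}\right) 6779 = - \frac{60611039}{3}$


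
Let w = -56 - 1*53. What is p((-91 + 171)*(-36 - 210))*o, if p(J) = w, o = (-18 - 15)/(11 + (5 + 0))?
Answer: 3597/16 ≈ 224.81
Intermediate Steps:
w = -109 (w = -56 - 53 = -109)
o = -33/16 (o = -33/(11 + 5) = -33/16 ≈ -2.0625)
p(J) = -109
p((-91 + 171)*(-36 - 210))*o = -109*(-33/16) = 3597/16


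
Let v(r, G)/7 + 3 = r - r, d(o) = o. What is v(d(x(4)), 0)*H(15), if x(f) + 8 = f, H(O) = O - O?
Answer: 0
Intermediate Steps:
H(O) = 0
x(f) = -8 + f
v(r, G) = -21 (v(r, G) = -21 + 7*(r - r) = -21 + 7*0 = -21 + 0 = -21)
v(d(x(4)), 0)*H(15) = -21*0 = 0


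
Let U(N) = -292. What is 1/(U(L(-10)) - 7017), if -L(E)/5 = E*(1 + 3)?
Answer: -1/7309 ≈ -0.00013682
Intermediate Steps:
L(E) = -20*E (L(E) = -5*E*(1 + 3) = -5*E*4 = -20*E)
1/(U(L(-10)) - 7017) = 1/(-292 - 7017) = 1/(-7309) = -1/7309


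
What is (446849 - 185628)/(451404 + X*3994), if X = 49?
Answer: 261221/647110 ≈ 0.40367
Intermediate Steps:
(446849 - 185628)/(451404 + X*3994) = (446849 - 185628)/(451404 + 49*3994) = 261221/(451404 + 195706) = 261221/647110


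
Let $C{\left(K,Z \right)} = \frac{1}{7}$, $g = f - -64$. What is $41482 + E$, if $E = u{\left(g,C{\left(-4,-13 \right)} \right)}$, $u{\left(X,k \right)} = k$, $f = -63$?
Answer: $\frac{290375}{7} \approx 41482.0$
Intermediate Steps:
$g = 1$ ($g = -63 - -64 = -63 + 64 = 1$)
$C{\left(K,Z \right)} = \frac{1}{7}$
$E = \frac{1}{7} \approx 0.14286$
$41482 + E = 41482 + \frac{1}{7} = \frac{290375}{7}$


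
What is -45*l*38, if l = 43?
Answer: -73530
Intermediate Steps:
-45*l*38 = -45*43*38 = -1935*38 = -73530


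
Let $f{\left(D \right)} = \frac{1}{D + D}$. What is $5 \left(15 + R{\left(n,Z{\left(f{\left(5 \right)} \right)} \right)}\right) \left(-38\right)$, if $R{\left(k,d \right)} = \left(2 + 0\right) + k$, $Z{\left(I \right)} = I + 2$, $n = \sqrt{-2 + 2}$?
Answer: $-3230$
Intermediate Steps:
$f{\left(D \right)} = \frac{1}{2 D}$
$n = 0$ ($n = \sqrt{0} = 0$)
$Z{\left(I \right)} = 2 + I$
$R{\left(k,d \right)} = 2 + k$
$5 \left(15 + R{\left(n,Z{\left(f{\left(5 \right)} \right)} \right)}\right) \left(-38\right) = 5 \left(15 + \left(2 + 0\right)\right) \left(-38\right) = 5 \left(15 + 2\right) \left(-38\right) = 5 \cdot 17 \left(-38\right) = 85 \left(-38\right) = -3230$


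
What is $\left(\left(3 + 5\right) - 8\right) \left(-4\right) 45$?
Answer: $0$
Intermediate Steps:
$\left(\left(3 + 5\right) - 8\right) \left(-4\right) 45 = \left(8 - 8\right) \left(-4\right) 45 = 0 \left(-4\right) 45 = 0 \cdot 45 = 0$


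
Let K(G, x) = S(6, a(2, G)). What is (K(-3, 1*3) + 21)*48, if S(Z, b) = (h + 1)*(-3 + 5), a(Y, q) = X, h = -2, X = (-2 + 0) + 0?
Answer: 912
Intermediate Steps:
X = -2 (X = -2 + 0 = -2)
a(Y, q) = -2
S(Z, b) = -2 (S(Z, b) = (-2 + 1)*(-3 + 5) = -1*2 = -2)
K(G, x) = -2
(K(-3, 1*3) + 21)*48 = (-2 + 21)*48 = 19*48 = 912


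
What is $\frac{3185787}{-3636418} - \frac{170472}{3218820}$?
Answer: $- \frac{906198530053}{975414582230} \approx -0.92904$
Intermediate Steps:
$\frac{3185787}{-3636418} - \frac{170472}{3218820} = 3185787 \left(- \frac{1}{3636418}\right) - \frac{14206}{268235} = - \frac{3185787}{3636418} - \frac{14206}{268235} = - \frac{906198530053}{975414582230}$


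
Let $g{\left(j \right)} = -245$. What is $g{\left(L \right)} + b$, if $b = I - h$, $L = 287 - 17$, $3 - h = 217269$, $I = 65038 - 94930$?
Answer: $187129$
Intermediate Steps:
$I = -29892$
$h = -217266$ ($h = 3 - 217269 = -217266$)
$L = 270$ ($L = 287 - 17 = 270$)
$b = 187374$ ($b = -29892 - -217266 = -29892 + 217266 = 187374$)
$g{\left(L \right)} + b = -245 + 187374 = 187129$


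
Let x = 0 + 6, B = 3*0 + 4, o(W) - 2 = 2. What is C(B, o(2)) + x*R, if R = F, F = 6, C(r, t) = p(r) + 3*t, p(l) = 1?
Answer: 49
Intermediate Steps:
o(W) = 4 (o(W) = 2 + 2 = 4)
B = 4 (B = 0 + 4 = 4)
C(r, t) = 1 + 3*t
R = 6
x = 6
C(B, o(2)) + x*R = (1 + 3*4) + 6*6 = (1 + 12) + 36 = 13 + 36 = 49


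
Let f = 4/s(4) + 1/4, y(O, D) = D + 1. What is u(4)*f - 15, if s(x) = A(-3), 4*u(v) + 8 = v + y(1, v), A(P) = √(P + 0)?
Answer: -239/16 - I*√3/3 ≈ -14.938 - 0.57735*I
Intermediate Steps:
y(O, D) = 1 + D
A(P) = √P
u(v) = -7/4 + v/2 (u(v) = -2 + (v + (1 + v))/4 = -2 + (1 + 2*v)/4 = -2 + (¼ + v/2) = -7/4 + v/2)
s(x) = I*√3 (s(x) = √(-3) = I*√3)
f = ¼ - 4*I*√3/3 (f = 4/((I*√3)) + 1/4 = 4*(-I*√3/3) + 1*(¼) = -4*I*√3/3 + ¼ = ¼ - 4*I*√3/3 ≈ 0.25 - 2.3094*I)
u(4)*f - 15 = (-7/4 + (½)*4)*(¼ - 4*I*√3/3) - 15 = (-7/4 + 2)*(¼ - 4*I*√3/3) - 15 = (¼ - 4*I*√3/3)/4 - 15 = (1/16 - I*√3/3) - 15 = -239/16 - I*√3/3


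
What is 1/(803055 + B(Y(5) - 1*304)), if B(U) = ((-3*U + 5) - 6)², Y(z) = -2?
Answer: 1/1643944 ≈ 6.0829e-7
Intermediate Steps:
B(U) = (-1 - 3*U)² (B(U) = ((5 - 3*U) - 6)² = (-1 - 3*U)²)
1/(803055 + B(Y(5) - 1*304)) = 1/(803055 + (1 + 3*(-2 - 1*304))²) = 1/(803055 + (1 + 3*(-2 - 304))²) = 1/(803055 + (1 + 3*(-306))²) = 1/(803055 + (1 - 918)²) = 1/(803055 + (-917)²) = 1/(803055 + 840889) = 1/1643944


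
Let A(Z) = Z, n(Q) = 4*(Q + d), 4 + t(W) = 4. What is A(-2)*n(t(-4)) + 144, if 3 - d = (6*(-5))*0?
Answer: 120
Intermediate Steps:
d = 3 (d = 3 - 6*(-5)*0 = 3 - (-30)*0 = 3 - 1*0 = 3 + 0 = 3)
t(W) = 0 (t(W) = -4 + 4 = 0)
n(Q) = 12 + 4*Q (n(Q) = 4*(Q + 3) = 4*(3 + Q) = 12 + 4*Q)
A(-2)*n(t(-4)) + 144 = -2*(12 + 4*0) + 144 = -2*(12 + 0) + 144 = -2*12 + 144 = -24 + 144 = 120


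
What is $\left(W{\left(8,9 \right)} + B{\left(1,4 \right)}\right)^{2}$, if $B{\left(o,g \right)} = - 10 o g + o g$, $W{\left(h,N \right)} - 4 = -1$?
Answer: $1089$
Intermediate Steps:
$W{\left(h,N \right)} = 3$ ($W{\left(h,N \right)} = 4 - 1 = 3$)
$B{\left(o,g \right)} = - 9 g o$ ($B{\left(o,g \right)} = - 10 g o + g o = - 9 g o$)
$\left(W{\left(8,9 \right)} + B{\left(1,4 \right)}\right)^{2} = \left(3 - 36 \cdot 1\right)^{2} = \left(3 - 36\right)^{2} = \left(-33\right)^{2} = 1089$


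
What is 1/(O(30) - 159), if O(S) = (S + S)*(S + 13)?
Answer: 1/2421 ≈ 0.00041305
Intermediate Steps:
O(S) = 2*S*(13 + S) (O(S) = (2*S)*(13 + S) = 2*S*(13 + S))
1/(O(30) - 159) = 1/(2*30*(13 + 30) - 159) = 1/(2*30*43 - 159) = 1/(2580 - 159) = 1/2421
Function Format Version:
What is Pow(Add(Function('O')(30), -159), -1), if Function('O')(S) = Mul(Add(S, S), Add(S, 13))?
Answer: Rational(1, 2421) ≈ 0.00041305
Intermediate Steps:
Function('O')(S) = Mul(2, S, Add(13, S)) (Function('O')(S) = Mul(Mul(2, S), Add(13, S)) = Mul(2, S, Add(13, S)))
Pow(Add(Function('O')(30), -159), -1) = Pow(Add(Mul(2, 30, Add(13, 30)), -159), -1) = Pow(Add(Mul(2, 30, 43), -159), -1) = Pow(Add(2580, -159), -1) = Pow(2421, -1) = Rational(1, 2421)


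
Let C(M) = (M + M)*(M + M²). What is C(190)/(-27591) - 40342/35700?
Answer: -4837482511/9656850 ≈ -500.94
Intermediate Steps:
C(M) = 2*M*(M + M²) (C(M) = (2*M)*(M + M²) = 2*M*(M + M²))
C(190)/(-27591) - 40342/35700 = (2*190²*(1 + 190))/(-27591) - 40342/35700 = (2*36100*191)*(-1/27591) - 40342*1/35700 = 13790200*(-1/27591) - 20171/17850 = -13790200/27591 - 20171/17850 = -4837482511/9656850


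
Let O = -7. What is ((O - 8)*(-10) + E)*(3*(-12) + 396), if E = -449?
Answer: -107640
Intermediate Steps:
((O - 8)*(-10) + E)*(3*(-12) + 396) = ((-7 - 8)*(-10) - 449)*(3*(-12) + 396) = (-15*(-10) - 449)*(-36 + 396) = (150 - 449)*360 = -299*360 = -107640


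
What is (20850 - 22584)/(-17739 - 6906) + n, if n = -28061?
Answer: -230520537/8215 ≈ -28061.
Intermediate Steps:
(20850 - 22584)/(-17739 - 6906) + n = (20850 - 22584)/(-17739 - 6906) - 28061 = -1734/(-24645) - 28061 = -1734*(-1/24645) - 28061 = 578/8215 - 28061 = -230520537/8215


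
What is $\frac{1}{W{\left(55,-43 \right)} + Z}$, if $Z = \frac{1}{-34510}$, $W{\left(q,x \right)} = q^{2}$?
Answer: $\frac{34510}{104392749} \approx 0.00033058$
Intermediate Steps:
$Z = - \frac{1}{34510} \approx -2.8977 \cdot 10^{-5}$
$\frac{1}{W{\left(55,-43 \right)} + Z} = \frac{1}{55^{2} - \frac{1}{34510}} = \frac{1}{3025 - \frac{1}{34510}} = \frac{1}{\frac{104392749}{34510}} = \frac{34510}{104392749}$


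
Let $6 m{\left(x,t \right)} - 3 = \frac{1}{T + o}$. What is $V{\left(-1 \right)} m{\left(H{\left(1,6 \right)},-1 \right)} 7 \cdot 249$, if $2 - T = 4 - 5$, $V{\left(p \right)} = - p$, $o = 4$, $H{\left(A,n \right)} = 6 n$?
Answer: $913$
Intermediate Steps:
$T = 3$ ($T = 2 - \left(4 - 5\right) = 2 - -1 = 2 + 1 = 3$)
$m{\left(x,t \right)} = \frac{11}{21}$ ($m{\left(x,t \right)} = \frac{1}{2} + \frac{1}{6 \left(3 + 4\right)} = \frac{1}{2} + \frac{1}{6 \cdot 7} = \frac{1}{2} + \frac{1}{6} \cdot \frac{1}{7} = \frac{1}{2} + \frac{1}{42} = \frac{11}{21}$)
$V{\left(-1 \right)} m{\left(H{\left(1,6 \right)},-1 \right)} 7 \cdot 249 = \left(-1\right) \left(-1\right) \frac{11}{21} \cdot 7 \cdot 249 = 1 \cdot \frac{11}{21} \cdot 7 \cdot 249 = \frac{11}{21} \cdot 7 \cdot 249 = \frac{11}{3} \cdot 249 = 913$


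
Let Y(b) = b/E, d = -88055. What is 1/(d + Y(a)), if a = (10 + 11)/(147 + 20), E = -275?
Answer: -45925/4043925896 ≈ -1.1357e-5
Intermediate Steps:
a = 21/167 ≈ 0.12575
Y(b) = -b/275 (Y(b) = b/(-275) = b*(-1/275) = -b/275)
1/(d + Y(a)) = 1/(-88055 - 1/275*21/167) = 1/(-88055 - 21/45925) = 1/(-4043925896/45925) = -45925/4043925896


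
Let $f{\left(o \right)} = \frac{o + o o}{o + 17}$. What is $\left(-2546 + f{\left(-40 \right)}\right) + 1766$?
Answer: $- \frac{19500}{23} \approx -847.83$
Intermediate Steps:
$f{\left(o \right)} = \frac{o + o^{2}}{17 + o}$
$\left(-2546 + f{\left(-40 \right)}\right) + 1766 = \left(-2546 - \frac{40 \left(1 - 40\right)}{17 - 40}\right) + 1766 = \left(-2546 - 40 \frac{1}{-23} \left(-39\right)\right) + 1766 = \left(-2546 - \left(- \frac{40}{23}\right) \left(-39\right)\right) + 1766 = \left(-2546 - \frac{1560}{23}\right) + 1766 = - \frac{60118}{23} + 1766 = - \frac{19500}{23}$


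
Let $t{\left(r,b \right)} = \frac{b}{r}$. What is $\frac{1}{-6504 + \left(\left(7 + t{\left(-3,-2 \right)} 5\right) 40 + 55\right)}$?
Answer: $- \frac{3}{18107} \approx -0.00016568$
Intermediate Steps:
$\frac{1}{-6504 + \left(\left(7 + t{\left(-3,-2 \right)} 5\right) 40 + 55\right)} = \frac{1}{-6504 + \left(\left(7 + - \frac{2}{-3} \cdot 5\right) 40 + 55\right)} = \frac{1}{-6504 + \left(\left(7 + \left(-2\right) \left(- \frac{1}{3}\right) 5\right) 40 + 55\right)} = \frac{1}{-6504 + \left(\left(7 + \frac{2}{3} \cdot 5\right) 40 + 55\right)} = \frac{1}{-6504 + \left(\left(7 + \frac{10}{3}\right) 40 + 55\right)} = \frac{1}{-6504 + \left(\frac{31}{3} \cdot 40 + 55\right)} = \frac{1}{-6504 + \left(\frac{1240}{3} + 55\right)} = \frac{1}{-6504 + \frac{1405}{3}} = \frac{1}{- \frac{18107}{3}} = - \frac{3}{18107}$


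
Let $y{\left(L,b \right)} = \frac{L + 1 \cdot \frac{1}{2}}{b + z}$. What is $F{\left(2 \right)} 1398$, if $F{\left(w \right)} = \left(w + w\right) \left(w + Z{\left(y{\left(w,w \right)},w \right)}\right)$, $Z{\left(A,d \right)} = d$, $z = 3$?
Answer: $22368$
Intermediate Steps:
$y{\left(L,b \right)} = \frac{\frac{1}{2} + L}{3 + b}$ ($y{\left(L,b \right)} = \frac{L + 1 \cdot \frac{1}{2}}{b + 3} = \frac{L + 1 \cdot \frac{1}{2}}{3 + b} = \frac{L + \frac{1}{2}}{3 + b} = \frac{\frac{1}{2} + L}{3 + b}$)
$F{\left(w \right)} = 4 w^{2}$ ($F{\left(w \right)} = \left(w + w\right) \left(w + w\right) = 2 w 2 w = 4 w^{2}$)
$F{\left(2 \right)} 1398 = 4 \cdot 2^{2} \cdot 1398 = 4 \cdot 4 \cdot 1398 = 16 \cdot 1398 = 22368$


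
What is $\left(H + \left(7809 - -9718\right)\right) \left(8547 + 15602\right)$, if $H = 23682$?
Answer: $995156141$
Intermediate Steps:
$\left(H + \left(7809 - -9718\right)\right) \left(8547 + 15602\right) = \left(23682 + \left(7809 - -9718\right)\right) \left(8547 + 15602\right) = \left(23682 + \left(7809 + 9718\right)\right) 24149 = \left(23682 + 17527\right) 24149 = 41209 \cdot 24149 = 995156141$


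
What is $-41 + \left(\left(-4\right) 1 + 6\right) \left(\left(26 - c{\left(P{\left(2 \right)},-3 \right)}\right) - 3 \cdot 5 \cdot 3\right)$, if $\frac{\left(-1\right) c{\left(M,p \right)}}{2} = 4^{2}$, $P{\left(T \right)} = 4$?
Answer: $-15$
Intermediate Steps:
$c{\left(M,p \right)} = -32$ ($c{\left(M,p \right)} = - 2 \cdot 4^{2} = \left(-2\right) 16 = -32$)
$-41 + \left(\left(-4\right) 1 + 6\right) \left(\left(26 - c{\left(P{\left(2 \right)},-3 \right)}\right) - 3 \cdot 5 \cdot 3\right) = -41 + \left(\left(-4\right) 1 + 6\right) \left(\left(26 - -32\right) - 3 \cdot 5 \cdot 3\right) = -41 + \left(-4 + 6\right) \left(\left(26 + 32\right) - 15 \cdot 3\right) = -41 + 2 \left(58 - 45\right) = -41 + 2 \cdot 13 = -41 + 26 = -15$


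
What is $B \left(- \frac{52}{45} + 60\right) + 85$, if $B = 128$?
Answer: $\frac{342769}{45} \approx 7617.1$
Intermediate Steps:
$B \left(- \frac{52}{45} + 60\right) + 85 = 128 \left(- \frac{52}{45} + 60\right) + 85 = 128 \cdot \frac{2648}{45} + 85 = \frac{338944}{45} + 85 = \frac{342769}{45}$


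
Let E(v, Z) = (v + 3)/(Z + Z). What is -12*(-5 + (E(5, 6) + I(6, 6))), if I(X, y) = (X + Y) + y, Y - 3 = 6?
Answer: -200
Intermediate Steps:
Y = 9 (Y = 3 + 6 = 9)
I(X, y) = 9 + X + y (I(X, y) = (X + 9) + y = (9 + X) + y = 9 + X + y)
E(v, Z) = (3 + v)/(2*Z) (E(v, Z) = (3 + v)/((2*Z)) = (3 + v)*(1/(2*Z)) = (3 + v)/(2*Z))
-12*(-5 + (E(5, 6) + I(6, 6))) = -12*(-5 + ((½)*(3 + 5)/6 + (9 + 6 + 6))) = -12*(-5 + ((½)*(⅙)*8 + 21)) = -12*(-5 + (⅔ + 21)) = -12*(-5 + 65/3) = -12*50/3 = -200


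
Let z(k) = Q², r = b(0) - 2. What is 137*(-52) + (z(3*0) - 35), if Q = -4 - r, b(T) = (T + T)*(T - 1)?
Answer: -7155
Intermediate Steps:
b(T) = 2*T*(-1 + T) (b(T) = (2*T)*(-1 + T) = 2*T*(-1 + T))
r = -2 (r = 2*0*(-1 + 0) - 2 = 2*0*(-1) - 2 = 0 - 2 = -2)
Q = -2 (Q = -4 - 1*(-2) = -4 + 2 = -2)
z(k) = 4 (z(k) = (-2)² = 4)
137*(-52) + (z(3*0) - 35) = 137*(-52) + (4 - 35) = -7124 - 31 = -7155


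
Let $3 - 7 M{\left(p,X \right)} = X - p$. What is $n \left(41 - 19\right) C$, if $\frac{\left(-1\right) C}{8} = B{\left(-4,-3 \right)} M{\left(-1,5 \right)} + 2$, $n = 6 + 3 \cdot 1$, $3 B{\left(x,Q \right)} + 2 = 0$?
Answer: $- \frac{25344}{7} \approx -3620.6$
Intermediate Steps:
$B{\left(x,Q \right)} = - \frac{2}{3}$ ($B{\left(x,Q \right)} = - \frac{2}{3} + \frac{1}{3} \cdot 0 = - \frac{2}{3} + 0 = - \frac{2}{3}$)
$n = 9$ ($n = 6 + 3 = 9$)
$M{\left(p,X \right)} = \frac{3}{7} - \frac{X}{7} + \frac{p}{7}$ ($M{\left(p,X \right)} = \frac{3}{7} - \frac{X - p}{7} = \frac{3}{7} - \left(- \frac{p}{7} + \frac{X}{7}\right) = \frac{3}{7} - \frac{X}{7} + \frac{p}{7}$)
$C = - \frac{128}{7}$ ($C = - 8 \left(- \frac{2 \left(\frac{3}{7} - \frac{5}{7} + \frac{1}{7} \left(-1\right)\right)}{3} + 2\right) = - 8 \left(- \frac{2 \left(\frac{3}{7} - \frac{5}{7} - \frac{1}{7}\right)}{3} + 2\right) = - 8 \left(\left(- \frac{2}{3}\right) \left(- \frac{3}{7}\right) + 2\right) = - 8 \left(\frac{2}{7} + 2\right) = \left(-8\right) \frac{16}{7} = - \frac{128}{7} \approx -18.286$)
$n \left(41 - 19\right) C = 9 \left(41 - 19\right) \left(- \frac{128}{7}\right) = 9 \cdot 22 \left(- \frac{128}{7}\right) = 198 \left(- \frac{128}{7}\right) = - \frac{25344}{7}$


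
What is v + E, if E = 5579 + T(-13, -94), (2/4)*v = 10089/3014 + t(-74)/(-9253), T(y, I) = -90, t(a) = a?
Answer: 76633680072/13944271 ≈ 5495.7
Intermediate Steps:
v = 93576553/13944271 (v = 2*(10089/3014 - 74/(-9253)) = 2*(10089*(1/3014) - 74*(-1/9253)) = 2*(10089/3014 + 74/9253) = 2*(93576553/27888542) = 93576553/13944271 ≈ 6.7108)
E = 5489 (E = 5579 - 90 = 5489)
v + E = 93576553/13944271 + 5489 = 76633680072/13944271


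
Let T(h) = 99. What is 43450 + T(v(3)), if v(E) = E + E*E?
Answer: 43549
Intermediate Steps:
v(E) = E + E**2
43450 + T(v(3)) = 43450 + 99 = 43549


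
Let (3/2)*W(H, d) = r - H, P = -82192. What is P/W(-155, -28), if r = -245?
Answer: 20548/15 ≈ 1369.9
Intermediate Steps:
W(H, d) = -490/3 - 2*H/3 (W(H, d) = 2*(-245 - H)/3 = -490/3 - 2*H/3)
P/W(-155, -28) = -82192/(-490/3 - ⅔*(-155)) = -82192/(-490/3 + 310/3) = -82192/(-60) = -82192*(-1/60) = 20548/15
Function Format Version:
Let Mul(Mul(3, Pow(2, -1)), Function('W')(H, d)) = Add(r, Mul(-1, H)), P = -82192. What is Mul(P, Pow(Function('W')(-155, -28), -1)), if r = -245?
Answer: Rational(20548, 15) ≈ 1369.9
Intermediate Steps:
Function('W')(H, d) = Add(Rational(-490, 3), Mul(Rational(-2, 3), H)) (Function('W')(H, d) = Mul(Rational(2, 3), Add(-245, Mul(-1, H))) = Add(Rational(-490, 3), Mul(Rational(-2, 3), H)))
Mul(P, Pow(Function('W')(-155, -28), -1)) = Mul(-82192, Pow(Add(Rational(-490, 3), Mul(Rational(-2, 3), -155)), -1)) = Mul(-82192, Pow(Add(Rational(-490, 3), Rational(310, 3)), -1)) = Mul(-82192, Pow(-60, -1)) = Mul(-82192, Rational(-1, 60)) = Rational(20548, 15)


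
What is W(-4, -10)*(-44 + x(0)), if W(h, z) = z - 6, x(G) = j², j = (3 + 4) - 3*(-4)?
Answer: -5072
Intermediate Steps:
j = 19 (j = 7 + 12 = 19)
x(G) = 361 (x(G) = 19² = 361)
W(h, z) = -6 + z
W(-4, -10)*(-44 + x(0)) = (-6 - 10)*(-44 + 361) = -16*317 = -5072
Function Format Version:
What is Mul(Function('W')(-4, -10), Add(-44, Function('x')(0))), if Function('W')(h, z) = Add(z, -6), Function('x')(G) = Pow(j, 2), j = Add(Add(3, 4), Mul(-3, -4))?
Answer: -5072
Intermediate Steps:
j = 19 (j = Add(7, 12) = 19)
Function('x')(G) = 361 (Function('x')(G) = Pow(19, 2) = 361)
Function('W')(h, z) = Add(-6, z)
Mul(Function('W')(-4, -10), Add(-44, Function('x')(0))) = Mul(Add(-6, -10), Add(-44, 361)) = Mul(-16, 317) = -5072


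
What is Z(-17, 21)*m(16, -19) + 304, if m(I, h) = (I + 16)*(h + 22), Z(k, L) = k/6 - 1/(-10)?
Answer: 208/5 ≈ 41.600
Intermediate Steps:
Z(k, L) = 1/10 + k/6 (Z(k, L) = k*(1/6) - 1*(-1/10) = k/6 + 1/10 = 1/10 + k/6)
m(I, h) = (16 + I)*(22 + h)
Z(-17, 21)*m(16, -19) + 304 = (1/10 + (1/6)*(-17))*(352 + 16*(-19) + 22*16 + 16*(-19)) + 304 = (1/10 - 17/6)*(352 - 304 + 352 - 304) + 304 = -41/15*96 + 304 = -1312/5 + 304 = 208/5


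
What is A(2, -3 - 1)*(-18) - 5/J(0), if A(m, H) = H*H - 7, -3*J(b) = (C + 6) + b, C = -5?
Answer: -147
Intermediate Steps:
J(b) = -⅓ - b/3 (J(b) = -((-5 + 6) + b)/3 = -(1 + b)/3 = -⅓ - b/3)
A(m, H) = -7 + H² (A(m, H) = H² - 7 = -7 + H²)
A(2, -3 - 1)*(-18) - 5/J(0) = (-7 + (-3 - 1)²)*(-18) - 5/(-⅓ - ⅓*0) = (-7 + (-4)²)*(-18) - 5/(-⅓ + 0) = (-7 + 16)*(-18) - 5/(-⅓) = 9*(-18) - 5*(-3) = -162 + 15 = -147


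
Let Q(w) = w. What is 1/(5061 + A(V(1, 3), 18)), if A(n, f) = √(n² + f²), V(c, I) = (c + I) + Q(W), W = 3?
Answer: 5061/25613348 - √373/25613348 ≈ 0.00019684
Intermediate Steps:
V(c, I) = 3 + I + c (V(c, I) = (c + I) + 3 = (I + c) + 3 = 3 + I + c)
A(n, f) = √(f² + n²)
1/(5061 + A(V(1, 3), 18)) = 1/(5061 + √(18² + (3 + 3 + 1)²)) = 1/(5061 + √(324 + 7²)) = 1/(5061 + √(324 + 49)) = 1/(5061 + √373)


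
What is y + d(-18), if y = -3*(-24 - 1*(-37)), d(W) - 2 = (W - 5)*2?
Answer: -83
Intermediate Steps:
d(W) = -8 + 2*W (d(W) = 2 + (W - 5)*2 = 2 + (-5 + W)*2 = 2 + (-10 + 2*W) = -8 + 2*W)
y = -39 (y = -3*(-24 + 37) = -3*13 = -39)
y + d(-18) = -39 + (-8 + 2*(-18)) = -39 + (-8 - 36) = -39 - 44 = -83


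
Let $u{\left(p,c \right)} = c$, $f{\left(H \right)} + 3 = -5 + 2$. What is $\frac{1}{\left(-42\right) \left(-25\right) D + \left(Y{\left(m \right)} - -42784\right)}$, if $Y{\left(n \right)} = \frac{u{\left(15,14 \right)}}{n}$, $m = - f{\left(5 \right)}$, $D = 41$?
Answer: $\frac{3}{257509} \approx 1.165 \cdot 10^{-5}$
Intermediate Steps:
$f{\left(H \right)} = -6$ ($f{\left(H \right)} = -3 + \left(-5 + 2\right) = -3 - 3 = -6$)
$m = 6$ ($m = \left(-1\right) \left(-6\right) = 6$)
$Y{\left(n \right)} = \frac{14}{n}$
$\frac{1}{\left(-42\right) \left(-25\right) D + \left(Y{\left(m \right)} - -42784\right)} = \frac{1}{\left(-42\right) \left(-25\right) 41 + \left(\frac{14}{6} - -42784\right)} = \frac{1}{1050 \cdot 41 + \left(14 \cdot \frac{1}{6} + 42784\right)} = \frac{1}{43050 + \left(\frac{7}{3} + 42784\right)} = \frac{1}{43050 + \frac{128359}{3}} = \frac{1}{\frac{257509}{3}} = \frac{3}{257509}$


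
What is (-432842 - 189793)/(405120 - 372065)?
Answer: -124527/6611 ≈ -18.836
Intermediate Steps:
(-432842 - 189793)/(405120 - 372065) = -622635/33055 = -622635*1/33055 = -124527/6611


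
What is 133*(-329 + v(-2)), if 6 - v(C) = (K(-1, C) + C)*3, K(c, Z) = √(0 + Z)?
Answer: -42161 - 399*I*√2 ≈ -42161.0 - 564.27*I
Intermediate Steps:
K(c, Z) = √Z
v(C) = 6 - 3*C - 3*√C (v(C) = 6 - (√C + C)*3 = 6 - (C + √C)*3 = 6 - (3*C + 3*√C) = 6 + (-3*C - 3*√C) = 6 - 3*C - 3*√C)
133*(-329 + v(-2)) = 133*(-329 + (6 - 3*(-2) - 3*I*√2)) = 133*(-329 + (6 + 6 - 3*I*√2)) = 133*(-329 + (12 - 3*I*√2)) = 133*(-317 - 3*I*√2) = -42161 - 399*I*√2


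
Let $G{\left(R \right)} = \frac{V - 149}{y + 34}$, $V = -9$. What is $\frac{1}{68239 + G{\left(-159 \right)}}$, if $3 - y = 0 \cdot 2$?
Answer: $\frac{37}{2524685} \approx 1.4655 \cdot 10^{-5}$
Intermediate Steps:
$y = 3$ ($y = 3 - 0 \cdot 2 = 3 - 0 = 3 + 0 = 3$)
$G{\left(R \right)} = - \frac{158}{37}$ ($G{\left(R \right)} = \frac{-9 - 149}{3 + 34} = - \frac{158}{37}$)
$\frac{1}{68239 + G{\left(-159 \right)}} = \frac{1}{68239 - \frac{158}{37}} = \frac{1}{\frac{2524685}{37}} = \frac{37}{2524685}$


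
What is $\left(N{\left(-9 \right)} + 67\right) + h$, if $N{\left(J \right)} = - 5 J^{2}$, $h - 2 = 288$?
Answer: $-48$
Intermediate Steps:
$h = 290$ ($h = 2 + 288 = 290$)
$\left(N{\left(-9 \right)} + 67\right) + h = \left(- 5 \left(-9\right)^{2} + 67\right) + 290 = \left(\left(-5\right) 81 + 67\right) + 290 = \left(-405 + 67\right) + 290 = -338 + 290 = -48$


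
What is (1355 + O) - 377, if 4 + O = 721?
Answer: 1695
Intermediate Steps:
O = 717 (O = -4 + 721 = 717)
(1355 + O) - 377 = (1355 + 717) - 377 = 2072 - 377 = 1695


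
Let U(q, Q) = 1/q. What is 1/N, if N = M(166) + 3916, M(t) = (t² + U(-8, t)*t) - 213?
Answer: 4/124953 ≈ 3.2012e-5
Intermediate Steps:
M(t) = -213 + t² - t/8 (M(t) = (t² + t/(-8)) - 213 = (t² - t/8) - 213 = -213 + t² - t/8)
N = 124953/4 (N = (-213 + 166² - ⅛*166) + 3916 = (-213 + 27556 - 83/4) + 3916 = 109289/4 + 3916 = 124953/4 ≈ 31238.)
1/N = 1/(124953/4) = 4/124953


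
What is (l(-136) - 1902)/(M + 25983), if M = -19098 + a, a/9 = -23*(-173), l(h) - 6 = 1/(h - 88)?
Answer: -424705/9563904 ≈ -0.044407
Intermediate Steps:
l(h) = 6 + 1/(-88 + h) (l(h) = 6 + 1/(h - 88) = 6 + 1/(-88 + h))
a = 35811 (a = 9*(-23*(-173)) = 9*3979 = 35811)
M = 16713 (M = -19098 + 35811 = 16713)
(l(-136) - 1902)/(M + 25983) = ((-527 + 6*(-136))/(-88 - 136) - 1902)/(16713 + 25983) = ((-527 - 816)/(-224) - 1902)/42696 = (-1/224*(-1343) - 1902)*(1/42696) = (1343/224 - 1902)*(1/42696) = -424705/224*1/42696 = -424705/9563904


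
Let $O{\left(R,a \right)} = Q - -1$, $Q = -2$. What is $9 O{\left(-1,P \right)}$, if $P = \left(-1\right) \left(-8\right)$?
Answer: $-9$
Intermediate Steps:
$P = 8$
$O{\left(R,a \right)} = -1$ ($O{\left(R,a \right)} = -2 - -1 = -2 + 1 = -1$)
$9 O{\left(-1,P \right)} = 9 \left(-1\right) = -9$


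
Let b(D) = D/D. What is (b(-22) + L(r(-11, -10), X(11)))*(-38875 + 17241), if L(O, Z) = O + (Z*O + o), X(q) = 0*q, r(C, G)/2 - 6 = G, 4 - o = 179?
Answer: 3937388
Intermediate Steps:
o = -175 (o = 4 - 1*179 = 4 - 179 = -175)
r(C, G) = 12 + 2*G
b(D) = 1
X(q) = 0
L(O, Z) = -175 + O + O*Z (L(O, Z) = O + (Z*O - 175) = O + (O*Z - 175) = O + (-175 + O*Z) = -175 + O + O*Z)
(b(-22) + L(r(-11, -10), X(11)))*(-38875 + 17241) = (1 + (-175 + (12 + 2*(-10)) + (12 + 2*(-10))*0))*(-38875 + 17241) = (1 + (-175 + (12 - 20) + (12 - 20)*0))*(-21634) = (1 + (-175 - 8 - 8*0))*(-21634) = (1 + (-175 - 8 + 0))*(-21634) = (1 - 183)*(-21634) = -182*(-21634) = 3937388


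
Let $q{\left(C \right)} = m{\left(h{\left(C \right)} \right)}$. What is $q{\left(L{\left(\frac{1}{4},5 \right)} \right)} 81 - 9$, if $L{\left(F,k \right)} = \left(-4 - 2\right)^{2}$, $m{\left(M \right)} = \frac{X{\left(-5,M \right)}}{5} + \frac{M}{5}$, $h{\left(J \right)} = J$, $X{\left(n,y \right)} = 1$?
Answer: $\frac{2952}{5} \approx 590.4$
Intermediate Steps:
$m{\left(M \right)} = \frac{1}{5} + \frac{M}{5}$ ($m{\left(M \right)} = 1 \cdot \frac{1}{5} + \frac{M}{5} = 1 \cdot \frac{1}{5} + M \frac{1}{5} = \frac{1}{5} + \frac{M}{5}$)
$L{\left(F,k \right)} = 36$ ($L{\left(F,k \right)} = \left(-6\right)^{2} = 36$)
$q{\left(C \right)} = \frac{1}{5} + \frac{C}{5}$
$q{\left(L{\left(\frac{1}{4},5 \right)} \right)} 81 - 9 = \left(\frac{1}{5} + \frac{1}{5} \cdot 36\right) 81 - 9 = \left(\frac{1}{5} + \frac{36}{5}\right) 81 - 9 = \frac{37}{5} \cdot 81 - 9 = \frac{2997}{5} - 9 = \frac{2952}{5}$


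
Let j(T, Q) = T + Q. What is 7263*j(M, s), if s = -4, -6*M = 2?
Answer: -31473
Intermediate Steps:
M = -1/3 (M = -1/6*2 = -1/3 ≈ -0.33333)
j(T, Q) = Q + T
7263*j(M, s) = 7263*(-4 - 1/3) = 7263*(-13/3) = -31473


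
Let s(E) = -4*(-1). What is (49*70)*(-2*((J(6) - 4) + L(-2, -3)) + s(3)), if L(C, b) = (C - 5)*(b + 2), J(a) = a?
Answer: -48020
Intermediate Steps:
s(E) = 4
L(C, b) = (-5 + C)*(2 + b)
(49*70)*(-2*((J(6) - 4) + L(-2, -3)) + s(3)) = (49*70)*(-2*((6 - 4) + (-10 - 5*(-3) + 2*(-2) - 2*(-3))) + 4) = 3430*(-2*(2 + (-10 + 15 - 4 + 6)) + 4) = 3430*(-2*(2 + 7) + 4) = 3430*(-2*9 + 4) = 3430*(-18 + 4) = 3430*(-14) = -48020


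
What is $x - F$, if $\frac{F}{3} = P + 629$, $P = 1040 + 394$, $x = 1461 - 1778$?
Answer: $-6506$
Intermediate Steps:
$x = -317$ ($x = 1461 - 1778 = -317$)
$P = 1434$
$F = 6189$ ($F = 3 \left(1434 + 629\right) = 3 \cdot 2063 = 6189$)
$x - F = -317 - 6189 = -6506$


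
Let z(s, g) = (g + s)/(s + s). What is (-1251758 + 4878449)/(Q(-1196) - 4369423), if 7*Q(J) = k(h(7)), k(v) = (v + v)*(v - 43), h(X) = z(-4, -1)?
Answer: -812378784/978752447 ≈ -0.83001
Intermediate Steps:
z(s, g) = (g + s)/(2*s) (z(s, g) = (g + s)/((2*s)) = (g + s)*(1/(2*s)) = (g + s)/(2*s))
h(X) = 5/8 (h(X) = (½)*(-1 - 4)/(-4) = (½)*(-¼)*(-5) = 5/8)
k(v) = 2*v*(-43 + v) (k(v) = (2*v)*(-43 + v) = 2*v*(-43 + v))
Q(J) = -1695/224 (Q(J) = (2*(5/8)*(-43 + 5/8))/7 = (2*(5/8)*(-339/8))/7 = (⅐)*(-1695/32) = -1695/224)
(-1251758 + 4878449)/(Q(-1196) - 4369423) = (-1251758 + 4878449)/(-1695/224 - 4369423) = 3626691/(-978752447/224) = 3626691*(-224/978752447) = -812378784/978752447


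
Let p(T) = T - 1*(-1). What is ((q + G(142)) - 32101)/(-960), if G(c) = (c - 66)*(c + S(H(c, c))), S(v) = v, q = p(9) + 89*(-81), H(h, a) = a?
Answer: 4429/240 ≈ 18.454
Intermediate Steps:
p(T) = 1 + T (p(T) = T + 1 = 1 + T)
q = -7199 (q = (1 + 9) + 89*(-81) = 10 - 7209 = -7199)
G(c) = 2*c*(-66 + c) (G(c) = (c - 66)*(c + c) = (-66 + c)*(2*c) = 2*c*(-66 + c))
((q + G(142)) - 32101)/(-960) = ((-7199 + 2*142*(-66 + 142)) - 32101)/(-960) = ((-7199 + 2*142*76) - 32101)*(-1/960) = ((-7199 + 21584) - 32101)*(-1/960) = (14385 - 32101)*(-1/960) = -17716*(-1/960) = 4429/240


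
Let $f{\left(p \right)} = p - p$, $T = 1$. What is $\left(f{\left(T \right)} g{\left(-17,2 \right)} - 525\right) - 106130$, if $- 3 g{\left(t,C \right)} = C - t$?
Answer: $-106655$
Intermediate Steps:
$f{\left(p \right)} = 0$
$g{\left(t,C \right)} = - \frac{C}{3} + \frac{t}{3}$ ($g{\left(t,C \right)} = - \frac{C - t}{3} = - \frac{C}{3} + \frac{t}{3}$)
$\left(f{\left(T \right)} g{\left(-17,2 \right)} - 525\right) - 106130 = \left(0 \left(\left(- \frac{1}{3}\right) 2 + \frac{1}{3} \left(-17\right)\right) - 525\right) - 106130 = \left(0 \left(- \frac{2}{3} - \frac{17}{3}\right) - 525\right) - 106130 = \left(0 \left(- \frac{19}{3}\right) - 525\right) - 106130 = \left(0 - 525\right) - 106130 = -525 - 106130 = -106655$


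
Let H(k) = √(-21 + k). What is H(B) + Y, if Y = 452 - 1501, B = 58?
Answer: -1049 + √37 ≈ -1042.9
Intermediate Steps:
Y = -1049
H(B) + Y = √(-21 + 58) - 1049 = √37 - 1049 = -1049 + √37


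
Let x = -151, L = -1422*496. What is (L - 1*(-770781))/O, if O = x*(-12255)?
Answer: 21823/616835 ≈ 0.035379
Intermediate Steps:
L = -705312
O = 1850505 (O = -151*(-12255) = 1850505)
(L - 1*(-770781))/O = (-705312 - 1*(-770781))/1850505 = (-705312 + 770781)*(1/1850505) = 65469*(1/1850505) = 21823/616835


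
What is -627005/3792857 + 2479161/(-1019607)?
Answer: -3347467280004/1289074515733 ≈ -2.5968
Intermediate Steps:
-627005/3792857 + 2479161/(-1019607) = -627005*1/3792857 + 2479161*(-1/1019607) = -627005/3792857 - 826387/339869 = -3347467280004/1289074515733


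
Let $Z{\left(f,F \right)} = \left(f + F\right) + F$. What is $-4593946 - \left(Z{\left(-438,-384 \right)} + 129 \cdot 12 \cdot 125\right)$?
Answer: $-4786240$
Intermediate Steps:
$Z{\left(f,F \right)} = f + 2 F$ ($Z{\left(f,F \right)} = \left(F + f\right) + F = f + 2 F$)
$-4593946 - \left(Z{\left(-438,-384 \right)} + 129 \cdot 12 \cdot 125\right) = -4593946 - \left(\left(-438 + 2 \left(-384\right)\right) + 129 \cdot 12 \cdot 125\right) = -4593946 - \left(\left(-438 - 768\right) + 1548 \cdot 125\right) = -4593946 - \left(-1206 + 193500\right) = -4593946 - 192294 = -4786240$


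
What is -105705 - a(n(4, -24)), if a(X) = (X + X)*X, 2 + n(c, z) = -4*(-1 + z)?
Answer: -124913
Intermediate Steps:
n(c, z) = 2 - 4*z (n(c, z) = -2 - 4*(-1 + z) = -2 + (4 - 4*z) = 2 - 4*z)
a(X) = 2*X² (a(X) = (2*X)*X = 2*X²)
-105705 - a(n(4, -24)) = -105705 - 2*(2 - 4*(-24))² = -105705 - 2*(2 + 96)² = -105705 - 2*98² = -105705 - 2*9604 = -105705 - 1*19208 = -105705 - 19208 = -124913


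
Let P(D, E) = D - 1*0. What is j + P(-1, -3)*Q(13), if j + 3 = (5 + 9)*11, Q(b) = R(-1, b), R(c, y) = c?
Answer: 152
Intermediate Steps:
P(D, E) = D (P(D, E) = D + 0 = D)
Q(b) = -1
j = 151 (j = -3 + (5 + 9)*11 = -3 + 14*11 = -3 + 154 = 151)
j + P(-1, -3)*Q(13) = 151 - 1*(-1) = 151 + 1 = 152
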